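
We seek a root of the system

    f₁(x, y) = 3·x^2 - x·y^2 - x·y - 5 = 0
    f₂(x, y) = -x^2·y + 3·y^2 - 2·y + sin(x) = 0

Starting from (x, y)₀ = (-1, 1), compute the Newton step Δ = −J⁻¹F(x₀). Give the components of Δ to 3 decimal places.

At (-1, 1): F = (0.000, -0.84147).
Jacobian J = [[6·x - y^2 - y, -2·x·y - x], [-2·x·y + cos(x), -x^2 + 6·y - 2]].
At the point, J = [[-8.000, 3.000], [2.54030, 3.000]] (det J = -31.62091).
Solving J·Δ = −F gives Δ = (0.080, 0.213).

(0.080, 0.213)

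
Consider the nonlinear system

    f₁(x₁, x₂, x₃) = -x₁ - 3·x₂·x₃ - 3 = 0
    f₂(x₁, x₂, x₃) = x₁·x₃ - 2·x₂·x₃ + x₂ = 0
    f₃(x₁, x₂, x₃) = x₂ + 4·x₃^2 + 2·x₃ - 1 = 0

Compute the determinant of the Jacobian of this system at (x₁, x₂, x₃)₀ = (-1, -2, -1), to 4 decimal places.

-3.0000

J = [[-1, -3·x₃, -3·x₂], [x₃, -2·x₃ + 1, x₁ - 2·x₂], [0, 1, 8·x₃ + 2]].
At the point, J = [[-1.0000, 3.0000, 6.0000], [-1.0000, 3.0000, 3.0000], [0.0000, 1.0000, -6.0000]].
det J = -3.0000.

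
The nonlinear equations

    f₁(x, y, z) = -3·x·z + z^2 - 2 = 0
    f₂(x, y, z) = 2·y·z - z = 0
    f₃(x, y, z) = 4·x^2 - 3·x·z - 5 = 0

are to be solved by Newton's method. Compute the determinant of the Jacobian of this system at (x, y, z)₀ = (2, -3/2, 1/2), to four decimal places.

J = [[-3·z, 0, -3·x + 2·z], [0, 2·z, 2·y - 1], [8·x - 3·z, 0, -3·x]].
At the point, J = [[-1.5000, 0.0000, -5.0000], [0.0000, 1.0000, -4.0000], [14.5000, 0.0000, -6.0000]].
det J = 81.5000.

81.5000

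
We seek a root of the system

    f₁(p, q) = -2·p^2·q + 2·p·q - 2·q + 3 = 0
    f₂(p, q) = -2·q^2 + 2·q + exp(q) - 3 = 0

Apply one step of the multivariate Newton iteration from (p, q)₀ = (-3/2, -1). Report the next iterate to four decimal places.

(-1.1743, 0.0415)

At (-3/2, -1): F = (12.5000, -6.632121).
Jacobian J = [[-4·p·q + 2·q, -2·p^2 + 2·p - 2], [0, -4·q + exp(q) + 2]].
At the point, J = [[-8.0000, -9.5000], [0.0000, 6.367879]] (det J = -50.943036).
Solving J·Δ = −F gives Δ = (0.3257, 1.0415).
Then the next iterate is (p, q)₁ = (-1.1743, 0.0415).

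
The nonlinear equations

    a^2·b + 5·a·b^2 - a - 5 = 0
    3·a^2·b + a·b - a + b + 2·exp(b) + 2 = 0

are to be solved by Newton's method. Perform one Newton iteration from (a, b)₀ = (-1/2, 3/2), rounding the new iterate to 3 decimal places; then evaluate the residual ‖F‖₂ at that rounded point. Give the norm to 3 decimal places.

6.928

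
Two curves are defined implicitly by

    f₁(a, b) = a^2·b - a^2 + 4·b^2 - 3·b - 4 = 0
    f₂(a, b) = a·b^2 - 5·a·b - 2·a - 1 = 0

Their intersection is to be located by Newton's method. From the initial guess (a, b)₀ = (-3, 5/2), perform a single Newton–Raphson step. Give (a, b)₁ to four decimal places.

(-0.1212, 2.4580)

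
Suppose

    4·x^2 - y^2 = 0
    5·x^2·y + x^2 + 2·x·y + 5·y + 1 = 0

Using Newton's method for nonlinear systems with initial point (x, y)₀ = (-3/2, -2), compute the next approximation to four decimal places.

(-0.8655, -1.3466)

At (-3/2, -2): F = (5.0000, -23.2500).
Jacobian J = [[8·x, -2·y], [10·x·y + 2·x + 2·y, 5·x^2 + 2·x + 5]].
At the point, J = [[-12.0000, 4.0000], [23.0000, 13.2500]] (det J = -251.0000).
Solving J·Δ = −F gives Δ = (0.6345, 0.6534).
Then the next iterate is (x, y)₁ = (-0.8655, -1.3466).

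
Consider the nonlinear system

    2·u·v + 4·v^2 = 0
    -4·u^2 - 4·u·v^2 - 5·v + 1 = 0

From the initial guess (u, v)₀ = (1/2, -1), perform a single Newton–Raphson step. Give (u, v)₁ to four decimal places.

(0.8333, -0.6667)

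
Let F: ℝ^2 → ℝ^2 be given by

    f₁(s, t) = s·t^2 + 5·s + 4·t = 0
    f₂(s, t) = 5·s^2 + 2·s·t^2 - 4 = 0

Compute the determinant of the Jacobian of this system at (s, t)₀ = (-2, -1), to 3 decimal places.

192.000

J = [[t^2 + 5, 2·s·t + 4], [10·s + 2·t^2, 4·s·t]].
At the point, J = [[6.000, 8.000], [-18.000, 8.000]].
det J = 192.000.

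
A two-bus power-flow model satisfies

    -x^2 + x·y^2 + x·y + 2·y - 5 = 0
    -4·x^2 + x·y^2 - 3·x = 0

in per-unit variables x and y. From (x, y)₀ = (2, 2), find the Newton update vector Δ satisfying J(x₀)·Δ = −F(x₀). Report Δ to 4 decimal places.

At (2, 2): F = (7.0000, -14.0000).
Jacobian J = [[-2·x + y^2 + y, 2·x·y + x + 2], [-8·x + y^2 - 3, 2·x·y]].
At the point, J = [[2.0000, 12.0000], [-15.0000, 8.0000]] (det J = 196.0000).
Solving J·Δ = −F gives Δ = (-1.1429, -0.3929).

(-1.1429, -0.3929)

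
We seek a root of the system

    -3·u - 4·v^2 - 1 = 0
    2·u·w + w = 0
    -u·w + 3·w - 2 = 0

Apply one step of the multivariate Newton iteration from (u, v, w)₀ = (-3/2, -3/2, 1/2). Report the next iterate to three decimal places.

At (-3/2, -3/2, 1/2): F = (-5.500, -1.000, 0.250).
Jacobian J = [[-3, -8·v, 0], [2·w, 0, 2·u + 1], [-w, 0, -u + 3]].
At the point, J = [[-3.000, 12.000, 0.000], [1.000, 0.000, -2.000], [-0.500, 0.000, 4.500]] (det J = -42.000).
Solving J·Δ = −F gives Δ = (1.143, 0.744, 0.071).
Then the next iterate is (u, v, w)₁ = (-0.357, -0.756, 0.571).

(-0.357, -0.756, 0.571)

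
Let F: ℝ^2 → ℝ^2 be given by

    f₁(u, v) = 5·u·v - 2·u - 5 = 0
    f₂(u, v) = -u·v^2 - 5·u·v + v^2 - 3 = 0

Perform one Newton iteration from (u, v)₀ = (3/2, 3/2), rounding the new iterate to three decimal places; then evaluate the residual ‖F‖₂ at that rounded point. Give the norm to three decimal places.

At (3/2, 3/2): F = (3.250, -15.375).
Jacobian J = [[5·v - 2, 5·u], [-v^2 - 5·v, -2·u·v - 5·u + 2·v]].
At the point, J = [[5.500, 7.500], [-9.750, -9.000]] (det J = 23.625).
Solving J·Δ = −F gives Δ = (-3.643, 2.238).
Then the next iterate is (u, v)₁ = (-2.143, 3.738).
Re-evaluating at (-2.143, 3.738): F = (-40.76667, 80.96869), so ‖F‖₂ = 90.652.

90.652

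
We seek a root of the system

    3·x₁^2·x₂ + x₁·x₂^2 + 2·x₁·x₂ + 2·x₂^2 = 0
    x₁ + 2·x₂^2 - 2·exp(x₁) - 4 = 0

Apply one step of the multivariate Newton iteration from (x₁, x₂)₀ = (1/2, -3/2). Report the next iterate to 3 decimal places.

At (1/2, -3/2): F = (3.000, -2.29744).
Jacobian J = [[6·x₁·x₂ + x₂^2 + 2·x₂, 3·x₁^2 + 2·x₁·x₂ + 2·x₁ + 4·x₂], [-2·exp(x₁) + 1, 4·x₂]].
At the point, J = [[-5.250, -5.750], [-2.29744, -6.000]] (det J = 18.28971).
Solving J·Δ = −F gives Δ = (1.706, -1.036).
Then the next iterate is (x₁, x₂)₁ = (2.206, -2.536).

(2.206, -2.536)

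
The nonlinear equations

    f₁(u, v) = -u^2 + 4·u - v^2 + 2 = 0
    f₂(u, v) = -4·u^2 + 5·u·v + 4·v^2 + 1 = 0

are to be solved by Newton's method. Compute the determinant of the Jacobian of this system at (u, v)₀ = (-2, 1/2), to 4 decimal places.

J = [[-2·u + 4, -2·v], [-8·u + 5·v, 5·u + 8·v]].
At the point, J = [[8.0000, -1.0000], [18.5000, -6.0000]].
det J = -29.5000.

-29.5000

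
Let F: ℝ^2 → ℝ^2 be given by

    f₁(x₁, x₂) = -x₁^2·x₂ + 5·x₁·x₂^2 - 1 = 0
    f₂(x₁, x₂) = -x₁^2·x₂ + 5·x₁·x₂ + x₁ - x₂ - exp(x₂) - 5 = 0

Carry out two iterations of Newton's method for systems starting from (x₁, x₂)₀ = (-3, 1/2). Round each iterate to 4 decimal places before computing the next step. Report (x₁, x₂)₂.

At (-3, 1/2): F = (-9.2500, -22.148721).
Jacobian J = [[-2·x₁·x₂ + 5·x₂^2, -x₁^2 + 10·x₁·x₂], [-2·x₁·x₂ + 5·x₂ + 1, -x₁^2 + 5·x₁ - exp(x₂) - 1]].
At the point, J = [[4.2500, -24.0000], [6.5000, -26.648721]] (det J = 42.742935).
Solving J·Δ = −F gives Δ = (6.6694, 0.7956).
Then the next iterate is (x₁, x₂)₁ = (3.6694, 1.2956).
Round to (3.6694, 1.2956) and repeat: F = (12.352294, 0.046384), J = [[-1.115252, 34.076250], [-2.030149, 0.229316]].
Δ = (-0.0182, -0.3631), so (x₁, x₂)₂ = (3.6512, 0.9325).

(3.6512, 0.9325)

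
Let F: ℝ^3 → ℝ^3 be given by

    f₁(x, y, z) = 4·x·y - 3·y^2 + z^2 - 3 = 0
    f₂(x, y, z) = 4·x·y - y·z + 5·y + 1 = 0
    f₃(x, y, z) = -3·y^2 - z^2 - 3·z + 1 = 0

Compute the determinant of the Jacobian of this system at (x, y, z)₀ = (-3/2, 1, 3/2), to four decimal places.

-324.0000

J = [[4·y, 4·x - 6·y, 2·z], [4·y, 4·x - z + 5, -y], [0, -6·y, -2·z - 3]].
At the point, J = [[4.0000, -12.0000, 3.0000], [4.0000, -2.5000, -1.0000], [0.0000, -6.0000, -6.0000]].
det J = -324.0000.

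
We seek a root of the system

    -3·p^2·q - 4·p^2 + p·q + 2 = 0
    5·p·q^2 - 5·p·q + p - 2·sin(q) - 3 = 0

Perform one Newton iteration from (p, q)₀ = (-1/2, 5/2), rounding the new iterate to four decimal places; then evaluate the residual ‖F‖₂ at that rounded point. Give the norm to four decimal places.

At (-1/2, 5/2): F = (-2.1250, -14.071944).
Jacobian J = [[-6·p·q - 8·p + q, -3·p^2 + p], [5·q^2 - 5·q + 1, 10·p·q - 5·p - 2·cos(q)]].
At the point, J = [[14.0000, -1.2500], [19.7500, -8.397713]] (det J = -92.880479).
Solving J·Δ = −F gives Δ = (0.0027, -1.6692).
Then the next iterate is (p, q)₁ = (-0.4973, 0.8308).
Re-evaluating at (-0.4973, 0.8308): F = (-0.018775, -4.624711), so ‖F‖₂ = 4.6247.

4.6247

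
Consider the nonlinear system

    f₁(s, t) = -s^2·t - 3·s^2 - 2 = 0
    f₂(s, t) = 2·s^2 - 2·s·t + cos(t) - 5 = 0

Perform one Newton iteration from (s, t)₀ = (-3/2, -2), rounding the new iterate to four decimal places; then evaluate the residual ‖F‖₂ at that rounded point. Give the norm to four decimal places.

45.9658

At (-3/2, -2): F = (-4.2500, -6.916147).
Jacobian J = [[-2·s·t - 6·s, -s^2], [4·s - 2·t, -2·s - sin(t)]].
At the point, J = [[3.0000, -2.2500], [-2.0000, 3.909297]] (det J = 7.227892).
Solving J·Δ = −F gives Δ = (4.4516, 4.0466).
Then the next iterate is (s, t)₁ = (2.9516, 2.0466).
Re-evaluating at (2.9516, 2.0466): F = (-45.965689, -0.115657), so ‖F‖₂ = 45.9658.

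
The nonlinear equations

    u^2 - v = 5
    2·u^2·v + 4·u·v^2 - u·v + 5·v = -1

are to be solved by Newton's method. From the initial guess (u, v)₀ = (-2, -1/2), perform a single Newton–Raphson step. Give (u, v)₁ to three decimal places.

At (-2, -1/2): F = (-0.500, -8.500).
Jacobian J = [[2·u, -1], [4·u·v + 4·v^2 - v, 2·u^2 + 8·u·v - u + 5]].
At the point, J = [[-4.000, -1.000], [5.500, 23.000]] (det J = -86.500).
Solving J·Δ = −F gives Δ = (-0.231, 0.425).
Then the next iterate is (u, v)₁ = (-2.231, -0.075).

(-2.231, -0.075)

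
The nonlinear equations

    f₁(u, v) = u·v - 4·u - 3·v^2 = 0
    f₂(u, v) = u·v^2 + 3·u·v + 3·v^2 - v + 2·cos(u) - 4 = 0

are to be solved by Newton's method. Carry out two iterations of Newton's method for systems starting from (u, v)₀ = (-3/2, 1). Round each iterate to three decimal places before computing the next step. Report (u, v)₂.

At (-3/2, 1): F = (1.500, -7.85853).
Jacobian J = [[v - 4, u - 6·v], [v^2 + 3·v - 2·sin(u), 2·u·v + 3·u + 6·v - 1]].
At the point, J = [[-3.000, -7.500], [5.99499, -2.500]] (det J = 52.46242).
Solving J·Δ = −F gives Δ = (1.195, -0.278).
Then the next iterate is (u, v)₁ = (-0.305, 0.722).
Round to (-0.305, 0.722) and repeat: F = (-0.56406, -2.07008), J = [[-3.278, -4.637], [3.28787, 1.97658]].
Δ = (1.222, -0.986), so (u, v)₂ = (0.917, -0.264).

(0.917, -0.264)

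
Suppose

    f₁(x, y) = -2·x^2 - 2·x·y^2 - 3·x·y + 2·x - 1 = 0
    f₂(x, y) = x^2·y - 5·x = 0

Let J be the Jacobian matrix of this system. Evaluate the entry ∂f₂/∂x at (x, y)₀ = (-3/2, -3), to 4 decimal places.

4.0000

∂f₂/∂x = 2·x·y - 5.
At (-3/2, -3) this is 4.0000.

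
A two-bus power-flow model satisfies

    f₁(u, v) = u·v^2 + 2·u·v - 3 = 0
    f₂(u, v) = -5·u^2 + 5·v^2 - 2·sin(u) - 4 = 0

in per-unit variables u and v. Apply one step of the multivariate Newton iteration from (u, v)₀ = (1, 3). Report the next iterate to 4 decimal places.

At (1, 3): F = (12.0000, 34.317058).
Jacobian J = [[v^2 + 2·v, 2·u·v + 2·u], [-10·u - 2·cos(u), 10·v]].
At the point, J = [[15.0000, 8.0000], [-11.080605, 30.0000]] (det J = 538.644837).
Solving J·Δ = −F gives Δ = (-0.1587, -1.2025).
Then the next iterate is (u, v)₁ = (0.8413, 1.7975).

(0.8413, 1.7975)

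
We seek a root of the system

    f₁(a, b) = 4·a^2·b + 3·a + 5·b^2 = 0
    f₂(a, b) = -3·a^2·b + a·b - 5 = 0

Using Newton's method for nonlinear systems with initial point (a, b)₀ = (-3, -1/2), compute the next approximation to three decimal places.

At (-3, -1/2): F = (-25.750, 10.000).
Jacobian J = [[8·a·b + 3, 4·a^2 + 10·b], [-6·a·b + b, -3·a^2 + a]].
At the point, J = [[15.000, 31.000], [-9.500, -30.000]] (det J = -155.500).
Solving J·Δ = −F gives Δ = (2.974, -0.609).
Then the next iterate is (a, b)₁ = (-0.026, -1.109).

(-0.026, -1.109)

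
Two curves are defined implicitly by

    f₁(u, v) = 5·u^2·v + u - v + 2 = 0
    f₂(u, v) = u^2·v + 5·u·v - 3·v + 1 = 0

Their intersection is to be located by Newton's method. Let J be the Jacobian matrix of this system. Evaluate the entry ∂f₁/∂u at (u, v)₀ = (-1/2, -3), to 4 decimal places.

∂f₁/∂u = 10·u·v + 1.
At (-1/2, -3) this is 16.0000.

16.0000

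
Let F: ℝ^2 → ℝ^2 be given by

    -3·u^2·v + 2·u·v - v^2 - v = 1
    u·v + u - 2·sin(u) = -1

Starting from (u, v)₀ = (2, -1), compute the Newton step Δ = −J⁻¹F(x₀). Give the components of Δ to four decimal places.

At (2, -1): F = (7.0000, -0.818595).
Jacobian J = [[-6·u·v + 2·v, -3·u^2 + 2·u - 2·v - 1], [v - 2·cos(u) + 1, u]].
At the point, J = [[10.0000, -7.0000], [0.832294, 2.0000]] (det J = 25.826056).
Solving J·Δ = −F gives Δ = (-0.3202, 0.5426).

(-0.3202, 0.5426)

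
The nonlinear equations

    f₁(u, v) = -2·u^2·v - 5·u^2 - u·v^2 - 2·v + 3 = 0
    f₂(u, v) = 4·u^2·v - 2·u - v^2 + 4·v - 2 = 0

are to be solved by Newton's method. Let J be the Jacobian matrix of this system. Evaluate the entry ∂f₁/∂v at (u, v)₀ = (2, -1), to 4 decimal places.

∂f₁/∂v = -2·u^2 - 2·u·v - 2.
At (2, -1) this is -6.0000.

-6.0000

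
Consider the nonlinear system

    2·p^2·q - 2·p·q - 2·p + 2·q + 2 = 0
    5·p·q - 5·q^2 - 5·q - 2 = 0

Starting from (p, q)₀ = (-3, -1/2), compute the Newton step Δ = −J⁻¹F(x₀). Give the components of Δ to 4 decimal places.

(-10.0500, 2.1250)

At (-3, -1/2): F = (-5.0000, 6.7500).
Jacobian J = [[4·p·q - 2·q - 2, 2·p^2 - 2·p + 2], [5·q, 5·p - 10·q - 5]].
At the point, J = [[5.0000, 26.0000], [-2.5000, -15.0000]] (det J = -10.0000).
Solving J·Δ = −F gives Δ = (-10.0500, 2.1250).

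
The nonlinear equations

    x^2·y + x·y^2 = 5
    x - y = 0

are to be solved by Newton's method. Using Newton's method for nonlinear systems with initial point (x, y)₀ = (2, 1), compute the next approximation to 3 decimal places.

(1.308, 1.308)

At (2, 1): F = (1.000, 1.000).
Jacobian J = [[2·x·y + y^2, x^2 + 2·x·y], [1, -1]].
At the point, J = [[5.000, 8.000], [1.000, -1.000]] (det J = -13.000).
Solving J·Δ = −F gives Δ = (-0.692, 0.308).
Then the next iterate is (x, y)₁ = (1.308, 1.308).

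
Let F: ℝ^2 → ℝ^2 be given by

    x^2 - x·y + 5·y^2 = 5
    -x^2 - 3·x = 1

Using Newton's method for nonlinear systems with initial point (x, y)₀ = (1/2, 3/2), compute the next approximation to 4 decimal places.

(-0.1875, 1.0797)

At (1/2, 3/2): F = (5.7500, -2.7500).
Jacobian J = [[2·x - y, -x + 10·y], [-2·x - 3, 0]].
At the point, J = [[-0.5000, 14.5000], [-4.0000, 0.0000]] (det J = 58.0000).
Solving J·Δ = −F gives Δ = (-0.6875, -0.4203).
Then the next iterate is (x, y)₁ = (-0.1875, 1.0797).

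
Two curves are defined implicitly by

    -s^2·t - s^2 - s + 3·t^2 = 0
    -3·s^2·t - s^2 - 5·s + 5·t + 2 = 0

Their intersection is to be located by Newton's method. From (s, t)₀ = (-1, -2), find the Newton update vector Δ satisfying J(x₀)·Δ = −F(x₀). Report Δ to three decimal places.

(0.269, 1.015)

At (-1, -2): F = (14.000, 2.000).
Jacobian J = [[-2·s·t - 2·s - 1, -s^2 + 6·t], [-6·s·t - 2·s - 5, -3·s^2 + 5]].
At the point, J = [[-3.000, -13.000], [-15.000, 2.000]] (det J = -201.000).
Solving J·Δ = −F gives Δ = (0.269, 1.015).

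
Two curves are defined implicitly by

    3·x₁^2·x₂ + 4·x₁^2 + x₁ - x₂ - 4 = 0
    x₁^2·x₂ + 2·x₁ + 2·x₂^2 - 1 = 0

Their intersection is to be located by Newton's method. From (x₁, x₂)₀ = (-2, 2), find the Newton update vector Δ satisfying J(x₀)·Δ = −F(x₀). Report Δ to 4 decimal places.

At (-2, 2): F = (32.0000, 11.0000).
Jacobian J = [[6·x₁·x₂ + 8·x₁ + 1, 3·x₁^2 - 1], [2·x₁·x₂ + 2, x₁^2 + 4·x₂]].
At the point, J = [[-39.0000, 11.0000], [-6.0000, 12.0000]] (det J = -402.0000).
Solving J·Δ = −F gives Δ = (0.6542, -0.5896).

(0.6542, -0.5896)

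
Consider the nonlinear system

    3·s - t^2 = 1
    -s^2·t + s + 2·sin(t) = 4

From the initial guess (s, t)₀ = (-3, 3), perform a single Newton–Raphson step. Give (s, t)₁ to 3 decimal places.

(-3.078, -0.206)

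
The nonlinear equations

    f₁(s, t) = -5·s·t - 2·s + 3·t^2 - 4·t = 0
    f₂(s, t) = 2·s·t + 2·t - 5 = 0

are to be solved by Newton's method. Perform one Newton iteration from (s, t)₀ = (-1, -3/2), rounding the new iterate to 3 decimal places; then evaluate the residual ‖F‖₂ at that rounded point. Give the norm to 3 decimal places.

1.994

At (-1, -3/2): F = (7.250, -5.000).
Jacobian J = [[-5·t - 2, -5·s + 6·t - 4], [2·t, 2·s + 2]].
At the point, J = [[5.500, -8.000], [-3.000, 0.000]] (det J = -24.000).
Solving J·Δ = −F gives Δ = (-1.667, -0.240).
Then the next iterate is (s, t)₁ = (-2.667, -1.740).
Re-evaluating at (-2.667, -1.740): F = (-1.82610, 0.80116), so ‖F‖₂ = 1.994.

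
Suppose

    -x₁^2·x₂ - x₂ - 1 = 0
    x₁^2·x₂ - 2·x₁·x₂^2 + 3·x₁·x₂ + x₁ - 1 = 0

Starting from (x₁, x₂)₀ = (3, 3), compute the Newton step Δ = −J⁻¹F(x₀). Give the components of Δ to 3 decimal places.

At (3, 3): F = (-31.000, 2.000).
Jacobian J = [[-2·x₁·x₂, -x₁^2 - 1], [2·x₁·x₂ - 2·x₂^2 + 3·x₂ + 1, x₁^2 - 4·x₁·x₂ + 3·x₁]].
At the point, J = [[-18.000, -10.000], [10.000, -18.000]] (det J = 424.000).
Solving J·Δ = −F gives Δ = (-1.363, -0.646).

(-1.363, -0.646)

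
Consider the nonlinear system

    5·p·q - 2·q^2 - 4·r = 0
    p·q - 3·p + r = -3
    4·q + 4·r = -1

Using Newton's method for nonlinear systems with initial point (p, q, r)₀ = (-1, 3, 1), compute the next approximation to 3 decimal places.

(0.225, 2.875, -3.125)

At (-1, 3, 1): F = (-37.000, 4.000, 17.000).
Jacobian J = [[5·q, 5·p - 4·q, -4], [q - 3, p, 1], [0, 4, 4]].
At the point, J = [[15.000, -17.000, -4.000], [0.000, -1.000, 1.000], [0.000, 4.000, 4.000]] (det J = -120.000).
Solving J·Δ = −F gives Δ = (1.225, -0.125, -4.125).
Then the next iterate is (p, q, r)₁ = (0.225, 2.875, -3.125).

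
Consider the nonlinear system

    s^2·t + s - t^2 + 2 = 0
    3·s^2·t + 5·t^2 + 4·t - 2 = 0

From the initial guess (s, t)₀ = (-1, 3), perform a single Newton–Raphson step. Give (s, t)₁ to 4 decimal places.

(-0.5091, 1.5091)

At (-1, 3): F = (-5.0000, 64.0000).
Jacobian J = [[2·s·t + 1, s^2 - 2·t], [6·s·t, 3·s^2 + 10·t + 4]].
At the point, J = [[-5.0000, -5.0000], [-18.0000, 37.0000]] (det J = -275.0000).
Solving J·Δ = −F gives Δ = (0.4909, -1.4909).
Then the next iterate is (s, t)₁ = (-0.5091, 1.5091).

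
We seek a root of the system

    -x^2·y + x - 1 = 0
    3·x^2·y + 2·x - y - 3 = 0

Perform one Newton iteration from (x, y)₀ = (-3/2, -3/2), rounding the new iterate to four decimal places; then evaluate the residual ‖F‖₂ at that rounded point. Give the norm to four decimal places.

0.0169

At (-3/2, -3/2): F = (0.8750, -14.6250).
Jacobian J = [[-2·x·y + 1, -x^2], [6·x·y + 2, 3·x^2 - 1]].
At the point, J = [[-3.5000, -2.2500], [15.5000, 5.7500]] (det J = 14.7500).
Solving J·Δ = −F gives Δ = (1.8898, -2.5508).
Then the next iterate is (x, y)₁ = (0.3898, -4.0508).
Re-evaluating at (0.3898, -4.0508): F = (0.005295, -0.016085), so ‖F‖₂ = 0.0169.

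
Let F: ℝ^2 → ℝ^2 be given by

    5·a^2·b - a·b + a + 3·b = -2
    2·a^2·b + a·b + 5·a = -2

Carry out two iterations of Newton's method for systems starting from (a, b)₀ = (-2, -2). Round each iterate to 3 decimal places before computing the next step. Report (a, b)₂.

(-0.627, -0.991)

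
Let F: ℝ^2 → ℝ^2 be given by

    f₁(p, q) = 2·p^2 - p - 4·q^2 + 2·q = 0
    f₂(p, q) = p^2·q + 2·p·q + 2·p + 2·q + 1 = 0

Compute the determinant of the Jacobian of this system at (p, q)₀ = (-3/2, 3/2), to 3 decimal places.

J = [[4·p - 1, -8·q + 2], [2·p·q + 2·q + 2, p^2 + 2·p + 2]].
At the point, J = [[-7.000, -10.000], [0.500, 1.250]].
det J = -3.750.

-3.750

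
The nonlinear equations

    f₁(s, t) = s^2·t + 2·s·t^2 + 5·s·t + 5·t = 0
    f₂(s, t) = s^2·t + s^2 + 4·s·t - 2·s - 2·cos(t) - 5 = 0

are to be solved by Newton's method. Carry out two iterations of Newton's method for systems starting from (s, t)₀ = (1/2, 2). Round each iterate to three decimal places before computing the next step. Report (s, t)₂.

At (1/2, 2): F = (19.500, -0.41771).
Jacobian J = [[2·s·t + 2·t^2 + 5·t, s^2 + 4·s·t + 5·s + 5], [2·s·t + 2·s + 4·t - 2, s^2 + 4·s + 2·sin(t)]].
At the point, J = [[20.000, 11.750], [9.000, 4.06859]] (det J = -24.37810).
Solving J·Δ = −F gives Δ = (3.456, -7.542).
Then the next iterate is (s, t)₁ = (3.956, -5.542).
Round to (3.956, -5.542) and repeat: F = (18.94460, -173.16595), J = [[-10.13078, -47.26667], [-60.10430, 32.82426]].
Δ = (-2.383, 0.912), so (s, t)₂ = (1.573, -4.630).

(1.573, -4.630)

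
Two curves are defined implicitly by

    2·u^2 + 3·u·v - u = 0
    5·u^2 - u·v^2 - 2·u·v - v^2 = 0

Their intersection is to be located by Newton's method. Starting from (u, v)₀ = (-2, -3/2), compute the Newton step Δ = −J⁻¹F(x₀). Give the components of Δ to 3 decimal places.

At (-2, -3/2): F = (19.000, 16.250).
Jacobian J = [[4·u + 3·v - 1, 3·u], [10·u - v^2 - 2·v, -2·u·v - 2·u - 2·v]].
At the point, J = [[-13.500, -6.000], [-19.250, 1.000]] (det J = -129.000).
Solving J·Δ = −F gives Δ = (0.903, 1.135).

(0.903, 1.135)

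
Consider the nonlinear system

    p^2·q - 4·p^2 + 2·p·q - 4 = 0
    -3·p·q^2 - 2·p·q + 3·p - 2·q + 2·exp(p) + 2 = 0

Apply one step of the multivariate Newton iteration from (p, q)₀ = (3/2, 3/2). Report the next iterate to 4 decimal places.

(0.0179, 1.2058)

At (3/2, 3/2): F = (-5.1250, -2.161622).
Jacobian J = [[2·p·q - 8·p + 2·q, p^2 + 2·p], [-3·q^2 - 2·q + 2·exp(p) + 3, -6·p·q - 2·p - 2]].
At the point, J = [[-4.5000, 5.2500], [2.213378, -18.5000]] (det J = 71.629765).
Solving J·Δ = −F gives Δ = (-1.4821, -0.2942).
Then the next iterate is (p, q)₁ = (0.0179, 1.2058).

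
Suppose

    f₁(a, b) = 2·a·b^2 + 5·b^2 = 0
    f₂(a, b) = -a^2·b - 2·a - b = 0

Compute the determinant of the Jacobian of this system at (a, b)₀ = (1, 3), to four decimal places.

J = [[2·b^2, 4·a·b + 10·b], [-2·a·b - 2, -a^2 - 1]].
At the point, J = [[18.0000, 42.0000], [-8.0000, -2.0000]].
det J = 300.0000.

300.0000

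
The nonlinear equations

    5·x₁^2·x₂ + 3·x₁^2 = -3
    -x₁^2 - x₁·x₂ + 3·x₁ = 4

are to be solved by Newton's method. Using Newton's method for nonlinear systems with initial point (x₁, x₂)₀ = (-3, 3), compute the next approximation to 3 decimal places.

(-1.182, 3.697)

At (-3, 3): F = (165.000, -13.000).
Jacobian J = [[10·x₁·x₂ + 6·x₁, 5·x₁^2], [-2·x₁ - x₂ + 3, -x₁]].
At the point, J = [[-108.000, 45.000], [6.000, 3.000]] (det J = -594.000).
Solving J·Δ = −F gives Δ = (1.818, 0.697).
Then the next iterate is (x₁, x₂)₁ = (-1.182, 3.697).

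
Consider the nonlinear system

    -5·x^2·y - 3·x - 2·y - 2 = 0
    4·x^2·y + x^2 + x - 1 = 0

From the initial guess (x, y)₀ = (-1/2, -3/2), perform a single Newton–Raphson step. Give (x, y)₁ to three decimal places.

At (-1/2, -3/2): F = (4.375, -2.750).
Jacobian J = [[-10·x·y - 3, -5·x^2 - 2], [8·x·y + 2·x + 1, 4·x^2]].
At the point, J = [[-10.500, -3.250], [6.000, 1.000]] (det J = 9.000).
Solving J·Δ = −F gives Δ = (0.507, -0.292).
Then the next iterate is (x, y)₁ = (0.007, -1.792).

(0.007, -1.792)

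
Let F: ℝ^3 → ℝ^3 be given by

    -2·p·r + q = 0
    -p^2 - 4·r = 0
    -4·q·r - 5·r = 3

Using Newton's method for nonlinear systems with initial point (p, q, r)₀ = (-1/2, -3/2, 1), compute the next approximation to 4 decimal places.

(-1.8796, -2.3519, -0.4074)

At (-1/2, -3/2, 1): F = (-0.5000, -4.2500, -2.0000).
Jacobian J = [[-2·r, 1, -2·p], [-2·p, 0, -4], [0, -4·r, -4·q - 5]].
At the point, J = [[-2.0000, 1.0000, 1.0000], [1.0000, 0.0000, -4.0000], [0.0000, -4.0000, 1.0000]] (det J = 27.0000).
Solving J·Δ = −F gives Δ = (-1.3796, -0.8519, -1.4074).
Then the next iterate is (p, q, r)₁ = (-1.8796, -2.3519, -0.4074).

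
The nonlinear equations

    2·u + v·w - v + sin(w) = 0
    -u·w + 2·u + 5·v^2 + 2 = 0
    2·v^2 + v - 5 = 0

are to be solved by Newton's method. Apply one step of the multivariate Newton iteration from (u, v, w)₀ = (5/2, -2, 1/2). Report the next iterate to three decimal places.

At (5/2, -2, 1/2): F = (6.47943, 25.750, 1.000).
Jacobian J = [[2, w - 1, v + cos(w)], [-w + 2, 10·v, -u], [0, 4·v + 1, 0]].
At the point, J = [[2.000, -0.500, -1.12242], [1.500, -20.000, -2.500], [0.000, -7.000, 0.000]] (det J = -23.21462).
Solving J·Δ = −F gives Δ = (2.917, 0.143, 10.908).
Then the next iterate is (u, v, w)₁ = (5.417, -1.857, 11.408).

(5.417, -1.857, 11.408)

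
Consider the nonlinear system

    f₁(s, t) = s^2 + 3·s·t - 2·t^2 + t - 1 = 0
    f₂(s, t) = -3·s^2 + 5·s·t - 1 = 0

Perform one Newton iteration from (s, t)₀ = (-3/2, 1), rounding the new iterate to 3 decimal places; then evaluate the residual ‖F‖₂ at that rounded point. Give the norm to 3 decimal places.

At (-3/2, 1): F = (-4.250, -15.250).
Jacobian J = [[2·s + 3·t, 3·s - 4·t + 1], [-6·s + 5·t, 5·s]].
At the point, J = [[0.000, -7.500], [14.000, -7.500]] (det J = 105.000).
Solving J·Δ = −F gives Δ = (0.786, -0.567).
Then the next iterate is (s, t)₁ = (-0.714, 0.433).
Re-evaluating at (-0.714, 0.433): F = (-1.35967, -4.07520), so ‖F‖₂ = 4.296.

4.296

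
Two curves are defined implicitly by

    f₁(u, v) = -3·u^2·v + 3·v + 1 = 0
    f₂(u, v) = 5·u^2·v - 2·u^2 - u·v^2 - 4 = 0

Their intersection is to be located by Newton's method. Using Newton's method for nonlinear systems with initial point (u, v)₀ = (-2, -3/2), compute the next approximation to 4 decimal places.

(-0.0717, -3.7455)

At (-2, -3/2): F = (14.5000, -37.5000).
Jacobian J = [[-6·u·v, -3·u^2 + 3], [10·u·v - 4·u - v^2, 5·u^2 - 2·u·v]].
At the point, J = [[-18.0000, -9.0000], [35.7500, 14.0000]] (det J = 69.7500).
Solving J·Δ = −F gives Δ = (1.9283, -2.2455).
Then the next iterate is (u, v)₁ = (-0.0717, -3.7455).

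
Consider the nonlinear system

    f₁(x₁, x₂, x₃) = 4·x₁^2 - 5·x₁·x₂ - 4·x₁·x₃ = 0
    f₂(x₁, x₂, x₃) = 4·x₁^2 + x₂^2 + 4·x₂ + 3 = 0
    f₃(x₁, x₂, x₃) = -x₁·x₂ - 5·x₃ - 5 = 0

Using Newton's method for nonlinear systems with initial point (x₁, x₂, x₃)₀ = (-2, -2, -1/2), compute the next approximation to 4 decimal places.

At (-2, -2, -1/2): F = (-8.0000, 15.0000, -6.5000).
Jacobian J = [[8·x₁ - 5·x₂ - 4·x₃, -5·x₁, -4·x₁], [8·x₁, 2·x₂ + 4, 0], [-x₂, -x₁, -5]].
At the point, J = [[-4.0000, 10.0000, 8.0000], [-16.0000, 0.0000, 0.0000], [2.0000, 2.0000, -5.0000]] (det J = -1056.0000).
Solving J·Δ = −F gives Δ = (0.9375, 1.4508, -0.3447).
Then the next iterate is (x₁, x₂, x₃)₁ = (-1.0625, -0.5492, -0.8447).

(-1.0625, -0.5492, -0.8447)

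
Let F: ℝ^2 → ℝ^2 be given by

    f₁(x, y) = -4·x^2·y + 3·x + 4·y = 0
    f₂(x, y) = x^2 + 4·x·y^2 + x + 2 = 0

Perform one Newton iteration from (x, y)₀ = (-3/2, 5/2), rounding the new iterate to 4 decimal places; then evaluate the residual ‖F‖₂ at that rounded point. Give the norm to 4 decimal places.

At (-3/2, 5/2): F = (-17.0000, -34.7500).
Jacobian J = [[-8·x·y + 3, -4·x^2 + 4], [2·x + 4·y^2 + 1, 8·x·y]].
At the point, J = [[33.0000, -5.0000], [23.0000, -30.0000]] (det J = -875.0000).
Solving J·Δ = −F gives Δ = (0.3843, -0.8637).
Then the next iterate is (x, y)₁ = (-1.1157, 1.6363).
Re-evaluating at (-1.1157, 1.6363): F = (-4.949277, -9.819961), so ‖F‖₂ = 10.9967.

10.9967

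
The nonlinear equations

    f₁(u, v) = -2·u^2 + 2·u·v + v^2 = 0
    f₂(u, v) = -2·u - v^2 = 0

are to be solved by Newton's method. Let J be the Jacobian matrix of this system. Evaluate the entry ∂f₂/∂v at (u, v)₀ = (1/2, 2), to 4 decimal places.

∂f₂/∂v = -2·v.
At (1/2, 2) this is -4.0000.

-4.0000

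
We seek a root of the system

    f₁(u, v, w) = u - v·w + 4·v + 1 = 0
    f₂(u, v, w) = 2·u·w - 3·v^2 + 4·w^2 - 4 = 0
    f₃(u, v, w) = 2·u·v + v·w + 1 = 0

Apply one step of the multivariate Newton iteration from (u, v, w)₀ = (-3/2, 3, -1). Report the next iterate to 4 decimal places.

(-1.7011, 0.9075, 0.2788)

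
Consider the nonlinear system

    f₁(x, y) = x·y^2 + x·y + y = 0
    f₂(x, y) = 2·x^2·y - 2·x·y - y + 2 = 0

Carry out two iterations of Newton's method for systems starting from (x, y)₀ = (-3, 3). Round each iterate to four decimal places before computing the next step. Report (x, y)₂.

(-0.9487, 1.5860)

At (-3, 3): F = (-33.0000, 71.0000).
Jacobian J = [[y^2 + y, 2·x·y + x + 1], [4·x·y - 2·y, 2·x^2 - 2·x - 1]].
At the point, J = [[12.0000, -20.0000], [-42.0000, 23.0000]] (det J = -564.0000).
Solving J·Δ = −F gives Δ = (1.1720, -0.9468).
Then the next iterate is (x, y)₁ = (-1.8280, 2.0532).
Round to (-1.8280, 2.0532) and repeat: F = (-9.406222, 21.175180), J = [[6.268830, -8.334499], [-19.119398, 9.339168]].
Δ = (0.8793, -0.4672), so (x, y)₂ = (-0.9487, 1.5860).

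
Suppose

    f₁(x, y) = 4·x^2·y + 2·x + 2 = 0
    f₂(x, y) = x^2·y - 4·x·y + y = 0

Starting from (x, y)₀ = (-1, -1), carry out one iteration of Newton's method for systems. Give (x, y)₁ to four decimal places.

(-1.0000, 0.0000)

At (-1, -1): F = (-4.0000, -6.0000).
Jacobian J = [[8·x·y + 2, 4·x^2], [2·x·y - 4·y, x^2 - 4·x + 1]].
At the point, J = [[10.0000, 4.0000], [6.0000, 6.0000]] (det J = 36.0000).
Solving J·Δ = −F gives Δ = (0.0000, 1.0000).
Then the next iterate is (x, y)₁ = (-1.0000, 0.0000).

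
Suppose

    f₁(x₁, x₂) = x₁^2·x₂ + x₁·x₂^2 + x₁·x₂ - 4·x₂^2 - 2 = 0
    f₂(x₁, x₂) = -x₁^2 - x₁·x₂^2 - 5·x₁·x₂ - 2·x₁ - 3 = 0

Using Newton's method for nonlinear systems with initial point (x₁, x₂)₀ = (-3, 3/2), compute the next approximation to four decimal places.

(-2.3463, 0.6879)

At (-3, 3/2): F = (-8.7500, 23.2500).
Jacobian J = [[2·x₁·x₂ + x₂^2 + x₂, x₁^2 + 2·x₁·x₂ + x₁ - 8·x₂], [-2·x₁ - x₂^2 - 5·x₂ - 2, -2·x₁·x₂ - 5·x₁]].
At the point, J = [[-5.2500, -15.0000], [-5.7500, 24.0000]] (det J = -212.2500).
Solving J·Δ = −F gives Δ = (0.6537, -0.8121).
Then the next iterate is (x₁, x₂)₁ = (-2.3463, 0.6879).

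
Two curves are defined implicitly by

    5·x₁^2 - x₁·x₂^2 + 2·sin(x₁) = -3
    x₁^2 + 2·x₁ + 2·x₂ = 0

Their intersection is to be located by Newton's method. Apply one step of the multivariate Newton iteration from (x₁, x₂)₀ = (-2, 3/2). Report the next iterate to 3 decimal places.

(-1.023, 0.977)

At (-2, 3/2): F = (25.68141, 3.000).
Jacobian J = [[10·x₁ - x₂^2 + 2·cos(x₁), -2·x₁·x₂], [2·x₁ + 2, 2]].
At the point, J = [[-23.08229, 6.000], [-2.000, 2.000]] (det J = -34.16459).
Solving J·Δ = −F gives Δ = (0.977, -0.523).
Then the next iterate is (x₁, x₂)₁ = (-1.023, 0.977).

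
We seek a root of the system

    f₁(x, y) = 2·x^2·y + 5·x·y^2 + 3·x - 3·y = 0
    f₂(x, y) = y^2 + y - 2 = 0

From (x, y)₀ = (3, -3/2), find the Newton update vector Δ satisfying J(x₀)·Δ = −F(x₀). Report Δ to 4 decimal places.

(10.4000, -0.6250)

At (3, -3/2): F = (20.2500, -1.2500).
Jacobian J = [[4·x·y + 5·y^2 + 3, 2·x^2 + 10·x·y - 3], [0, 2·y + 1]].
At the point, J = [[-3.7500, -30.0000], [0.0000, -2.0000]] (det J = 7.5000).
Solving J·Δ = −F gives Δ = (10.4000, -0.6250).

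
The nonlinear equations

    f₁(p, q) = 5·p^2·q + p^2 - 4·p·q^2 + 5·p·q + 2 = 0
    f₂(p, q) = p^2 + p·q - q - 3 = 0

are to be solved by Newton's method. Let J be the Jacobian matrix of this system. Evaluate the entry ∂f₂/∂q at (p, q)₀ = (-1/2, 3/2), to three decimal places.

-1.500

∂f₂/∂q = p - 1.
At (-1/2, 3/2) this is -1.500.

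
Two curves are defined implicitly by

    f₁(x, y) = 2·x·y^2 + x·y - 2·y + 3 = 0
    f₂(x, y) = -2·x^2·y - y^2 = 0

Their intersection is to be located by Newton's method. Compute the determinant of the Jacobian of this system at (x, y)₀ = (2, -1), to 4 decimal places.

J = [[2·y^2 + y, 4·x·y + x - 2], [-4·x·y, -2·x^2 - 2·y]].
At the point, J = [[1.0000, -8.0000], [8.0000, -6.0000]].
det J = 58.0000.

58.0000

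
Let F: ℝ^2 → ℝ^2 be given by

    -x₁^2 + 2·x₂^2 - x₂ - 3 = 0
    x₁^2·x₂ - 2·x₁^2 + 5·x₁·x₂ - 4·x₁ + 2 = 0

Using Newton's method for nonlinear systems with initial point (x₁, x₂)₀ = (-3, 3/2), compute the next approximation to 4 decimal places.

(-1.2628, 1.2153)

At (-3, 3/2): F = (-9.0000, -13.0000).
Jacobian J = [[-2·x₁, 4·x₂ - 1], [2·x₁·x₂ - 4·x₁ + 5·x₂ - 4, x₁^2 + 5·x₁]].
At the point, J = [[6.0000, 5.0000], [6.5000, -6.0000]] (det J = -68.5000).
Solving J·Δ = −F gives Δ = (1.7372, -0.2847).
Then the next iterate is (x₁, x₂)₁ = (-1.2628, 1.2153).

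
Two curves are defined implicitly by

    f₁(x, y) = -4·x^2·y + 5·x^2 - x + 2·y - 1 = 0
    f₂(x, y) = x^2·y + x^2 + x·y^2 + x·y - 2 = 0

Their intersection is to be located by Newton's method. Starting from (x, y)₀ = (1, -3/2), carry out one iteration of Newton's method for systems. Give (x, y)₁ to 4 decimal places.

(0.5581, -3.1395)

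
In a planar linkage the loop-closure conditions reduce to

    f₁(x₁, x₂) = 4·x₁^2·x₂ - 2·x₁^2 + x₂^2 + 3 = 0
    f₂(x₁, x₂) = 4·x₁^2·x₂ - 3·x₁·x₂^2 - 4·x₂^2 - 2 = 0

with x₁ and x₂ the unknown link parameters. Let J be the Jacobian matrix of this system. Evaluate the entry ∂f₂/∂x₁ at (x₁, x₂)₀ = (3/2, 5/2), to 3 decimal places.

11.250

∂f₂/∂x₁ = 8·x₁·x₂ - 3·x₂^2.
At (3/2, 5/2) this is 11.250.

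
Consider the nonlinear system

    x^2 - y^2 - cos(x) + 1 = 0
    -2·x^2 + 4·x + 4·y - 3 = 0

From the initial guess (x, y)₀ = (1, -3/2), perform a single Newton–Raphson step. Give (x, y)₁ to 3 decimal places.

At (1, -3/2): F = (-0.79030, -7.000).
Jacobian J = [[2·x + sin(x), -2·y], [-4·x + 4, 4]].
At the point, J = [[2.84147, 3.000], [0.000, 4.000]] (det J = 11.36588).
Solving J·Δ = −F gives Δ = (-1.570, 1.750).
Then the next iterate is (x, y)₁ = (-0.570, 0.250).

(-0.570, 0.250)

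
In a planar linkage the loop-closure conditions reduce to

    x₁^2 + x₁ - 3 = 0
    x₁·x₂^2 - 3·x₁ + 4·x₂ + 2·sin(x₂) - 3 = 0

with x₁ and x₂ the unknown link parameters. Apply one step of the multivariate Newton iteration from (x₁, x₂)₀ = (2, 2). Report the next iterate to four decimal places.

(1.4000, 1.2641)

At (2, 2): F = (3.0000, 8.818595).
Jacobian J = [[2·x₁ + 1, 0], [x₂^2 - 3, 2·x₁·x₂ + 2·cos(x₂) + 4]].
At the point, J = [[5.0000, 0.0000], [1.0000, 11.167706]] (det J = 55.838532).
Solving J·Δ = −F gives Δ = (-0.6000, -0.7359).
Then the next iterate is (x₁, x₂)₁ = (1.4000, 1.2641).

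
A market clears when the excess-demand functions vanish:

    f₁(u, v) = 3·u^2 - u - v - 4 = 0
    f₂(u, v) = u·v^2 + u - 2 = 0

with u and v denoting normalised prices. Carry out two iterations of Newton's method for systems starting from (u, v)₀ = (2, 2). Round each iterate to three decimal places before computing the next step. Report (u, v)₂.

At (2, 2): F = (4.000, 8.000).
Jacobian J = [[6·u - 1, -1], [v^2 + 1, 2·u·v]].
At the point, J = [[11.000, -1.000], [5.000, 8.000]] (det J = 93.000).
Solving J·Δ = −F gives Δ = (-0.430, -0.731).
Then the next iterate is (u, v)₁ = (1.570, 1.269).
Round to (1.570, 1.269) and repeat: F = (0.55570, 2.09827), J = [[8.420, -1.000], [2.61036, 3.98466]].
Δ = (-0.119, -0.448), so (u, v)₂ = (1.451, 0.821).

(1.451, 0.821)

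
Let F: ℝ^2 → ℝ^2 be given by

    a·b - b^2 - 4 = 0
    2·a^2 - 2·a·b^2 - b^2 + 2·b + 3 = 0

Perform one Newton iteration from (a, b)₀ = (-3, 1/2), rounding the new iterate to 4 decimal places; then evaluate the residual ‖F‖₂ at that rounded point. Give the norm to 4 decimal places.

10.5782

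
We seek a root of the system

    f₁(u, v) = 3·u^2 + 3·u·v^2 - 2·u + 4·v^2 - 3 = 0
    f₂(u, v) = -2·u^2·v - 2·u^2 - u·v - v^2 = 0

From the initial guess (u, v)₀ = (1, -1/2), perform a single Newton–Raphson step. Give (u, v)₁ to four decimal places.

(0.7625, -0.6969)

At (1, -1/2): F = (-0.2500, -0.7500).
Jacobian J = [[6·u + 3·v^2 - 2, 6·u·v + 8·v], [-4·u·v - 4·u - v, -2·u^2 - u - 2·v]].
At the point, J = [[4.7500, -7.0000], [-1.5000, -2.0000]] (det J = -20.0000).
Solving J·Δ = −F gives Δ = (-0.2375, -0.1969).
Then the next iterate is (u, v)₁ = (0.7625, -0.6969).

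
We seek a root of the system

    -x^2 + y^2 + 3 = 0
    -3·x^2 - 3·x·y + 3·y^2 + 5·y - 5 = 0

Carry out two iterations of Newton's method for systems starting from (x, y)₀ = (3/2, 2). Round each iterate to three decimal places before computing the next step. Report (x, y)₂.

(0.024, 1.442)

At (3/2, 2): F = (4.750, 1.250).
Jacobian J = [[-2·x, 2·y], [-6·x - 3·y, -3·x + 6·y + 5]].
At the point, J = [[-3.000, 4.000], [-15.000, 12.500]] (det J = 22.500).
Solving J·Δ = −F gives Δ = (-2.417, -3.000).
Then the next iterate is (x, y)₁ = (-0.917, -1.000).
Round to (-0.917, -1.000) and repeat: F = (3.15911, -12.27367), J = [[1.834, -2.000], [8.502, 1.751]].
Δ = (0.941, 2.442), so (x, y)₂ = (0.024, 1.442).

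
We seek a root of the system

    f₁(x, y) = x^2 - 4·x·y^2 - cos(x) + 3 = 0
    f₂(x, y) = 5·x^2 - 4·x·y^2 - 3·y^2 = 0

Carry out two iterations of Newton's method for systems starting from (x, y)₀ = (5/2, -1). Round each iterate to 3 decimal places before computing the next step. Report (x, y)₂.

At (5/2, -1): F = (0.05114, 18.250).
Jacobian J = [[2·x - 4·y^2 + sin(x), -8·x·y], [10·x - 4·y^2, -8·x·y - 6·y]].
At the point, J = [[1.59847, 20.000], [21.000, 26.000]] (det J = -378.43972).
Solving J·Δ = −F gives Δ = (-0.961, 0.074).
Then the next iterate is (x, y)₁ = (1.539, -0.926).
Round to (1.539, -0.926) and repeat: F = (0.05811, 3.99155), J = [[0.64759, 11.40091], [11.96010, 16.95691]].
Δ = (-0.355, 0.015), so (x, y)₂ = (1.184, -0.911).

(1.184, -0.911)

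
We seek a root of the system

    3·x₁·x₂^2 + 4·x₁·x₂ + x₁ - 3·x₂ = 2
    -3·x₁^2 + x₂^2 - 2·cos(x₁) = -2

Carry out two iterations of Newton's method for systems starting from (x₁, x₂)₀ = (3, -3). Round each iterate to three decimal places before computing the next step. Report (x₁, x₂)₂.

(1.260, -1.543)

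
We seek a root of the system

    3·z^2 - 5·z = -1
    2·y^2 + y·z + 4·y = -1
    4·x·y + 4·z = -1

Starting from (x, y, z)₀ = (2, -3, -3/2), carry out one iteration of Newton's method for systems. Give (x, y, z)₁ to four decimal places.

At (2, -3, -3/2): F = (15.2500, 11.5000, -29.0000).
Jacobian J = [[0, 0, 6·z - 5], [0, 4·y + z + 4, y], [4·y, 4·x, 4]].
At the point, J = [[0.0000, 0.0000, -14.0000], [0.0000, -9.5000, -3.0000], [-12.0000, 8.0000, 4.0000]] (det J = 1596.0000).
Solving J·Δ = −F gives Δ = (-1.4759, 0.8665, 1.0893).
Then the next iterate is (x, y, z)₁ = (0.5241, -2.1335, -0.4107).

(0.5241, -2.1335, -0.4107)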